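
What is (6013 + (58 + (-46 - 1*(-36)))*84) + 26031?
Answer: 36076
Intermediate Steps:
(6013 + (58 + (-46 - 1*(-36)))*84) + 26031 = (6013 + (58 + (-46 + 36))*84) + 26031 = (6013 + (58 - 10)*84) + 26031 = (6013 + 48*84) + 26031 = (6013 + 4032) + 26031 = 10045 + 26031 = 36076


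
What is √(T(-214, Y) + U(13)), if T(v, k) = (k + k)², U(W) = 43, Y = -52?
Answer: √10859 ≈ 104.21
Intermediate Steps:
T(v, k) = 4*k² (T(v, k) = (2*k)² = 4*k²)
√(T(-214, Y) + U(13)) = √(4*(-52)² + 43) = √(4*2704 + 43) = √(10816 + 43) = √10859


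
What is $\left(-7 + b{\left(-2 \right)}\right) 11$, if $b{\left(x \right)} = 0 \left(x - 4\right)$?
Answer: $-77$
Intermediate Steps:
$b{\left(x \right)} = 0$ ($b{\left(x \right)} = 0 \left(-4 + x\right) = 0$)
$\left(-7 + b{\left(-2 \right)}\right) 11 = \left(-7 + 0\right) 11 = \left(-7\right) 11 = -77$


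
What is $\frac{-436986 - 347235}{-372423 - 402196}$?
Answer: $\frac{784221}{774619} \approx 1.0124$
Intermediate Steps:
$\frac{-436986 - 347235}{-372423 - 402196} = - \frac{784221}{-774619} = \left(-784221\right) \left(- \frac{1}{774619}\right) = \frac{784221}{774619}$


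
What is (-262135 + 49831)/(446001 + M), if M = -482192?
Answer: 212304/36191 ≈ 5.8662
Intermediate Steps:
(-262135 + 49831)/(446001 + M) = (-262135 + 49831)/(446001 - 482192) = -212304/(-36191) = -212304*(-1/36191) = 212304/36191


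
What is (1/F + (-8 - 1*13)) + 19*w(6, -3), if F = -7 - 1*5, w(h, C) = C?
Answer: -937/12 ≈ -78.083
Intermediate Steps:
F = -12 (F = -7 - 5 = -12)
(1/F + (-8 - 1*13)) + 19*w(6, -3) = (1/(-12) + (-8 - 1*13)) + 19*(-3) = (-1/12 + (-8 - 13)) - 57 = (-1/12 - 21) - 57 = -253/12 - 57 = -937/12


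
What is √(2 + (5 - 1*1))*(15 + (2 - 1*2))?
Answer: 15*√6 ≈ 36.742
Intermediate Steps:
√(2 + (5 - 1*1))*(15 + (2 - 1*2)) = √(2 + (5 - 1))*(15 + (2 - 2)) = √(2 + 4)*(15 + 0) = √6*15 = 15*√6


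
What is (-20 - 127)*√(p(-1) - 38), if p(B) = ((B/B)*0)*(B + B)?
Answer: -147*I*√38 ≈ -906.17*I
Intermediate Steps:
p(B) = 0 (p(B) = (1*0)*(2*B) = 0*(2*B) = 0)
(-20 - 127)*√(p(-1) - 38) = (-20 - 127)*√(0 - 38) = -147*I*√38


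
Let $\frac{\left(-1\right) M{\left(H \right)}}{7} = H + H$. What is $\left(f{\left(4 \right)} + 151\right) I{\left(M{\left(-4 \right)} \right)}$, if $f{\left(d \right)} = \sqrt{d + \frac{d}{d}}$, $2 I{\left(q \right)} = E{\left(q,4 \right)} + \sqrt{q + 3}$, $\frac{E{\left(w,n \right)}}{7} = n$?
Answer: $\frac{\left(28 + \sqrt{59}\right) \left(151 + \sqrt{5}\right)}{2} \approx 2733.8$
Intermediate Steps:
$E{\left(w,n \right)} = 7 n$
$M{\left(H \right)} = - 14 H$ ($M{\left(H \right)} = - 7 \left(H + H\right) = - 7 \cdot 2 H = - 14 H$)
$I{\left(q \right)} = 14 + \frac{\sqrt{3 + q}}{2}$ ($I{\left(q \right)} = \frac{7 \cdot 4 + \sqrt{q + 3}}{2} = \frac{28 + \sqrt{3 + q}}{2} = 14 + \frac{\sqrt{3 + q}}{2}$)
$f{\left(d \right)} = \sqrt{1 + d}$ ($f{\left(d \right)} = \sqrt{d + 1} = \sqrt{1 + d}$)
$\left(f{\left(4 \right)} + 151\right) I{\left(M{\left(-4 \right)} \right)} = \left(\sqrt{1 + 4} + 151\right) \left(14 + \frac{\sqrt{3 - -56}}{2}\right) = \left(\sqrt{5} + 151\right) \left(14 + \frac{\sqrt{3 + 56}}{2}\right) = \left(151 + \sqrt{5}\right) \left(14 + \frac{\sqrt{59}}{2}\right) = \left(14 + \frac{\sqrt{59}}{2}\right) \left(151 + \sqrt{5}\right)$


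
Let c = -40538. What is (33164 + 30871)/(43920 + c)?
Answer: 64035/3382 ≈ 18.934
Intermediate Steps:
(33164 + 30871)/(43920 + c) = (33164 + 30871)/(43920 - 40538) = 64035/3382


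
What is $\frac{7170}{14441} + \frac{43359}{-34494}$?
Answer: $- \frac{126275113}{166042618} \approx -0.7605$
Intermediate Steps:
$\frac{7170}{14441} + \frac{43359}{-34494} = 7170 \cdot \frac{1}{14441} + 43359 \left(- \frac{1}{34494}\right) = \frac{7170}{14441} - \frac{14453}{11498} = - \frac{126275113}{166042618}$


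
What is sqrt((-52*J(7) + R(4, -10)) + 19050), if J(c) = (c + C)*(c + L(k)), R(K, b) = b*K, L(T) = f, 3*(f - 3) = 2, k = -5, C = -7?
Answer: sqrt(19010) ≈ 137.88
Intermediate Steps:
f = 11/3 (f = 3 + (1/3)*2 = 3 + 2/3 = 11/3 ≈ 3.6667)
L(T) = 11/3
R(K, b) = K*b
J(c) = (-7 + c)*(11/3 + c) (J(c) = (c - 7)*(c + 11/3) = (-7 + c)*(11/3 + c))
sqrt((-52*J(7) + R(4, -10)) + 19050) = sqrt((-52*(-77/3 + 7**2 - 10/3*7) + 4*(-10)) + 19050) = sqrt((-52*(-77/3 + 49 - 70/3) - 40) + 19050) = sqrt((-52*0 - 40) + 19050) = sqrt((0 - 40) + 19050) = sqrt(-40 + 19050) = sqrt(19010)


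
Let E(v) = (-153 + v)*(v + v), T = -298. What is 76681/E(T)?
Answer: 6971/24436 ≈ 0.28528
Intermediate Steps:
E(v) = 2*v*(-153 + v) (E(v) = (-153 + v)*(2*v) = 2*v*(-153 + v))
76681/E(T) = 76681/((2*(-298)*(-153 - 298))) = 76681/((2*(-298)*(-451))) = 76681/268796 = 76681*(1/268796) = 6971/24436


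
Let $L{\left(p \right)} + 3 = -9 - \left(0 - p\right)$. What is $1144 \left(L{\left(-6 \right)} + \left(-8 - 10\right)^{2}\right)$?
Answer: $350064$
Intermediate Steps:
$L{\left(p \right)} = -12 + p$ ($L{\left(p \right)} = -3 - \left(9 - p\right) = -3 + \left(-9 + p\right) = -12 + p$)
$1144 \left(L{\left(-6 \right)} + \left(-8 - 10\right)^{2}\right) = 1144 \left(\left(-12 - 6\right) + \left(-8 - 10\right)^{2}\right) = 1144 \left(-18 + \left(-18\right)^{2}\right) = 1144 \left(-18 + 324\right) = 1144 \cdot 306 = 350064$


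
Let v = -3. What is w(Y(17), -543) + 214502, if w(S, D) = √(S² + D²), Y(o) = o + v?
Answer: 214502 + √295045 ≈ 2.1505e+5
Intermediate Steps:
Y(o) = -3 + o (Y(o) = o - 3 = -3 + o)
w(S, D) = √(D² + S²)
w(Y(17), -543) + 214502 = √((-543)² + (-3 + 17)²) + 214502 = √(294849 + 14²) + 214502 = √(294849 + 196) + 214502 = √295045 + 214502 = 214502 + √295045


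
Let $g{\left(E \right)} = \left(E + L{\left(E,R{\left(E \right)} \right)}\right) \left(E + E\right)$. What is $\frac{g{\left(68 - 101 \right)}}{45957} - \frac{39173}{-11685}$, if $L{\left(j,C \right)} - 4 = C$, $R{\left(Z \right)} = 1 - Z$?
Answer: $\frac{598805837}{179002515} \approx 3.3452$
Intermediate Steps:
$L{\left(j,C \right)} = 4 + C$
$g{\left(E \right)} = 10 E$ ($g{\left(E \right)} = \left(E + \left(4 - \left(-1 + E\right)\right)\right) \left(E + E\right) = \left(E - \left(-5 + E\right)\right) 2 E = 5 \cdot 2 E = 10 E$)
$\frac{g{\left(68 - 101 \right)}}{45957} - \frac{39173}{-11685} = \frac{10 \left(68 - 101\right)}{45957} - \frac{39173}{-11685} = 10 \left(68 - 101\right) \frac{1}{45957} - - \frac{39173}{11685} = 10 \left(-33\right) \frac{1}{45957} + \frac{39173}{11685} = \left(-330\right) \frac{1}{45957} + \frac{39173}{11685} = - \frac{110}{15319} + \frac{39173}{11685} = \frac{598805837}{179002515}$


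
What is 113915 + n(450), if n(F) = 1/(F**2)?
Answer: 23067787501/202500 ≈ 1.1392e+5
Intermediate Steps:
n(F) = F**(-2)
113915 + n(450) = 113915 + 450**(-2) = 113915 + 1/202500 = 23067787501/202500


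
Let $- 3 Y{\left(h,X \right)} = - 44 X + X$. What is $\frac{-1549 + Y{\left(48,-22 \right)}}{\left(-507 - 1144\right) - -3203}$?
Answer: $- \frac{5593}{4656} \approx -1.2012$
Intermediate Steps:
$Y{\left(h,X \right)} = \frac{43 X}{3}$ ($Y{\left(h,X \right)} = - \frac{- 44 X + X}{3} = - \frac{\left(-43\right) X}{3} = \frac{43 X}{3}$)
$\frac{-1549 + Y{\left(48,-22 \right)}}{\left(-507 - 1144\right) - -3203} = \frac{-1549 + \frac{43}{3} \left(-22\right)}{\left(-507 - 1144\right) - -3203} = \frac{-1549 - \frac{946}{3}}{\left(-507 - 1144\right) + 3203} = - \frac{5593}{3 \left(-1651 + 3203\right)} = - \frac{5593}{3 \cdot 1552} = \left(- \frac{5593}{3}\right) \frac{1}{1552} = - \frac{5593}{4656}$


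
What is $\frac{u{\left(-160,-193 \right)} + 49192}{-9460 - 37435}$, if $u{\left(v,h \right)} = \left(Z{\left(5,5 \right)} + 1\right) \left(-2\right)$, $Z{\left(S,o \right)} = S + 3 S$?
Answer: $- \frac{9830}{9379} \approx -1.0481$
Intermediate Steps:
$Z{\left(S,o \right)} = 4 S$
$u{\left(v,h \right)} = -42$ ($u{\left(v,h \right)} = \left(4 \cdot 5 + 1\right) \left(-2\right) = \left(20 + 1\right) \left(-2\right) = 21 \left(-2\right) = -42$)
$\frac{u{\left(-160,-193 \right)} + 49192}{-9460 - 37435} = \frac{-42 + 49192}{-9460 - 37435} = \frac{49150}{-46895} = 49150 \left(- \frac{1}{46895}\right) = - \frac{9830}{9379}$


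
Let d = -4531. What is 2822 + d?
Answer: -1709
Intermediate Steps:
2822 + d = 2822 - 4531 = -1709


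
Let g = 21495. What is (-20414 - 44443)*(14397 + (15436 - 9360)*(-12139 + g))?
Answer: -3687863257221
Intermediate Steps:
(-20414 - 44443)*(14397 + (15436 - 9360)*(-12139 + g)) = (-20414 - 44443)*(14397 + (15436 - 9360)*(-12139 + 21495)) = -64857*(14397 + 6076*9356) = -64857*(14397 + 56847056) = -64857*56861453 = -3687863257221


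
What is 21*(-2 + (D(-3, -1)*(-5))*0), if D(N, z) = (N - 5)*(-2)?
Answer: -42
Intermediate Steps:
D(N, z) = 10 - 2*N (D(N, z) = (-5 + N)*(-2) = 10 - 2*N)
21*(-2 + (D(-3, -1)*(-5))*0) = 21*(-2 + ((10 - 2*(-3))*(-5))*0) = 21*(-2 + ((10 + 6)*(-5))*0) = 21*(-2 + (16*(-5))*0) = 21*(-2 - 80*0) = 21*(-2 + 0) = 21*(-2) = -42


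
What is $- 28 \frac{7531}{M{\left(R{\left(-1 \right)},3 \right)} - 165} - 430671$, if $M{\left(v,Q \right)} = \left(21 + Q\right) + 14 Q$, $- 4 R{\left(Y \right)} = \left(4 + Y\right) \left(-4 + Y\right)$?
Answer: $- \frac{42425561}{99} \approx -4.2854 \cdot 10^{5}$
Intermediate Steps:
$R{\left(Y \right)} = - \frac{\left(-4 + Y\right) \left(4 + Y\right)}{4}$ ($R{\left(Y \right)} = - \frac{\left(4 + Y\right) \left(-4 + Y\right)}{4} = - \frac{\left(-4 + Y\right) \left(4 + Y\right)}{4}$)
$M{\left(v,Q \right)} = 21 + 15 Q$
$- 28 \frac{7531}{M{\left(R{\left(-1 \right)},3 \right)} - 165} - 430671 = - 28 \frac{7531}{\left(21 + 15 \cdot 3\right) - 165} - 430671 = - 28 \frac{7531}{\left(21 + 45\right) - 165} - 430671 = - 28 \frac{7531}{66 - 165} - 430671 = - 28 \frac{7531}{-99} - 430671 = - 28 \cdot 7531 \left(- \frac{1}{99}\right) - 430671 = \left(-28\right) \left(- \frac{7531}{99}\right) - 430671 = \frac{210868}{99} - 430671 = - \frac{42425561}{99}$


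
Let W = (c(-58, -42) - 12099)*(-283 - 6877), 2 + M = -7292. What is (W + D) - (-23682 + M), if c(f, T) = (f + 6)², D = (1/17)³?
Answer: 330640851689/4913 ≈ 6.7299e+7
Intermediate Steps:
M = -7294 (M = -2 - 7292 = -7294)
D = 1/4913 (D = (1/17)³ = 1/4913 ≈ 0.00020354)
c(f, T) = (6 + f)²
W = 67268200 (W = ((6 - 58)² - 12099)*(-283 - 6877) = ((-52)² - 12099)*(-7160) = (2704 - 12099)*(-7160) = -9395*(-7160) = 67268200)
(W + D) - (-23682 + M) = (67268200 + 1/4913) - (-23682 - 7294) = 330488666601/4913 - 1*(-30976) = 330488666601/4913 + 30976 = 330640851689/4913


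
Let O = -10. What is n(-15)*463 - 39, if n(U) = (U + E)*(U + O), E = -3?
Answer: 208311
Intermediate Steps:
n(U) = (-10 + U)*(-3 + U) (n(U) = (U - 3)*(U - 10) = (-3 + U)*(-10 + U) = (-10 + U)*(-3 + U))
n(-15)*463 - 39 = (30 + (-15)² - 13*(-15))*463 - 39 = (30 + 225 + 195)*463 - 39 = 450*463 - 39 = 208350 - 39 = 208311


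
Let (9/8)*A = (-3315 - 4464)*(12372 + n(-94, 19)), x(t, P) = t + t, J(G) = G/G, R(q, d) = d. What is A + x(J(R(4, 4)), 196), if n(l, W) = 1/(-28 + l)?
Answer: -15655320110/183 ≈ -8.5548e+7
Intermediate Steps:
J(G) = 1
x(t, P) = 2*t
A = -15655320476/183 (A = 8*((-3315 - 4464)*(12372 + 1/(-28 - 94)))/9 = 8*(-7779*(12372 + 1/(-122)))/9 = 8*(-7779*(12372 - 1/122))/9 = 8*(-7779*1509383/122)/9 = (8/9)*(-11741490357/122) = -15655320476/183 ≈ -8.5548e+7)
A + x(J(R(4, 4)), 196) = -15655320476/183 + 2*1 = -15655320476/183 + 2 = -15655320110/183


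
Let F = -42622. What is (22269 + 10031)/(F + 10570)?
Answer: -8075/8013 ≈ -1.0077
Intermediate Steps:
(22269 + 10031)/(F + 10570) = (22269 + 10031)/(-42622 + 10570) = 32300/(-32052) = 32300*(-1/32052) = -8075/8013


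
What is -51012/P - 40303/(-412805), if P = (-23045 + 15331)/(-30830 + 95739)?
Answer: 683427297504641/1592188885 ≈ 4.2924e+5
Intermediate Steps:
P = -7714/64909 ≈ -0.11884
-51012/P - 40303/(-412805) = -51012/(-7714/64909) - 40303/(-412805) = -51012*(-64909/7714) - 40303*(-1/412805) = 1655568954/3857 + 40303/412805 = 683427297504641/1592188885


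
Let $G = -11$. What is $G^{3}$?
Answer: $-1331$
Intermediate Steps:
$G^{3} = \left(-11\right)^{3} = -1331$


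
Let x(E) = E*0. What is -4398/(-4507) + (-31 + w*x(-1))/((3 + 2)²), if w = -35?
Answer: -29767/112675 ≈ -0.26418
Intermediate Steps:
x(E) = 0
-4398/(-4507) + (-31 + w*x(-1))/((3 + 2)²) = -4398/(-4507) + (-31 - 35*0)/((3 + 2)²) = -4398*(-1/4507) + (-31 + 0)/(5²) = 4398/4507 - 31/25 = -29767/112675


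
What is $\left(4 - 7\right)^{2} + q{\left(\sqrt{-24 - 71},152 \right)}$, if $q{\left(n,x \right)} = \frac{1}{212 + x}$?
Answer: $\frac{3277}{364} \approx 9.0027$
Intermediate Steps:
$\left(4 - 7\right)^{2} + q{\left(\sqrt{-24 - 71},152 \right)} = \left(4 - 7\right)^{2} + \frac{1}{212 + 152} = \left(-3\right)^{2} + \frac{1}{364} = 9 + \frac{1}{364} = \frac{3277}{364}$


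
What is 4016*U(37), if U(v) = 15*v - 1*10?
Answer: 2188720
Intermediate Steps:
U(v) = -10 + 15*v (U(v) = 15*v - 10 = -10 + 15*v)
4016*U(37) = 4016*(-10 + 15*37) = 4016*(-10 + 555) = 4016*545 = 2188720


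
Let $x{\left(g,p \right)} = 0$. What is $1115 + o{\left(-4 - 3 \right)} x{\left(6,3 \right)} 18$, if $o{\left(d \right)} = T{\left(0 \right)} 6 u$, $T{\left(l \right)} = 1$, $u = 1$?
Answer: $1115$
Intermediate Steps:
$o{\left(d \right)} = 6$ ($o{\left(d \right)} = 1 \cdot 6 \cdot 1 = 6 \cdot 1 = 6$)
$1115 + o{\left(-4 - 3 \right)} x{\left(6,3 \right)} 18 = 1115 + 6 \cdot 0 \cdot 18 = 1115 + 0 \cdot 18 = 1115 + 0 = 1115$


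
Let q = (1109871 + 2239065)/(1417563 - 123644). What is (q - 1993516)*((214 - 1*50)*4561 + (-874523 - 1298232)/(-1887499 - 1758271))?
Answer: -703428216608153580264378/471733107263 ≈ -1.4912e+12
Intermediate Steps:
q = 3348936/1293919 ≈ 2.5882
(q - 1993516)*((214 - 1*50)*4561 + (-874523 - 1298232)/(-1887499 - 1758271)) = (3348936/1293919 - 1993516)*((214 - 1*50)*4561 + (-874523 - 1298232)/(-1887499 - 1758271)) = -2579444880268*((214 - 50)*4561 - 2172755/(-3645770))/1293919 = -2579444880268*(164*4561 - 2172755*(-1/3645770))/1293919 = -2579444880268*(748004 + 434551/729154)/1293919 = -2579444880268/1293919*545410543167/729154 = -703428216608153580264378/471733107263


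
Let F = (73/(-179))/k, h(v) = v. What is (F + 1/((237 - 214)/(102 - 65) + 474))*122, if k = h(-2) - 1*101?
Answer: 239622884/323772157 ≈ 0.74010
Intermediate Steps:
k = -103 (k = -2 - 1*101 = -2 - 101 = -103)
F = 73/18437 (F = (73/(-179))/(-103) = (73*(-1/179))*(-1/103) = -73/179*(-1/103) = 73/18437 ≈ 0.0039594)
(F + 1/((237 - 214)/(102 - 65) + 474))*122 = (73/18437 + 1/((237 - 214)/(102 - 65) + 474))*122 = (73/18437 + 1/(23/37 + 474))*122 = (73/18437 + 1/(17561/37))*122 = (73/18437 + 37/17561)*122 = (1964122/323772157)*122 = 239622884/323772157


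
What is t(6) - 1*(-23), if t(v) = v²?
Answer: 59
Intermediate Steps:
t(6) - 1*(-23) = 6² - 1*(-23) = 36 + 23 = 59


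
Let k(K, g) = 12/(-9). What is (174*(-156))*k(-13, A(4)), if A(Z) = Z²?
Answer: 36192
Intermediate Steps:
k(K, g) = -4/3 (k(K, g) = 12*(-⅑) = -4/3)
(174*(-156))*k(-13, A(4)) = (174*(-156))*(-4/3) = -27144*(-4/3) = 36192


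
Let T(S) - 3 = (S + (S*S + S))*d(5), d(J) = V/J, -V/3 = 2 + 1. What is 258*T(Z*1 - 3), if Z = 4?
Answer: -3096/5 ≈ -619.20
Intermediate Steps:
V = -9 (V = -3*(2 + 1) = -3*3 = -9)
d(J) = -9/J
T(S) = 3 - 18*S/5 - 9*S²/5 (T(S) = 3 + (S + (S*S + S))*(-9/5) = 3 + (S + (S² + S))*(-9*⅕) = 3 + (S + (S + S²))*(-9/5) = 3 + (S² + 2*S)*(-9/5) = 3 + (-18*S/5 - 9*S²/5) = 3 - 18*S/5 - 9*S²/5)
258*T(Z*1 - 3) = 258*(3 - 18*(4*1 - 3)/5 - 9*(4*1 - 3)²/5) = 258*(3 - 18*(4 - 3)/5 - 9*(4 - 3)²/5) = 258*(3 - 18/5*1 - 9/5*1²) = 258*(3 - 18/5 - 9/5*1) = 258*(3 - 18/5 - 9/5) = 258*(-12/5) = -3096/5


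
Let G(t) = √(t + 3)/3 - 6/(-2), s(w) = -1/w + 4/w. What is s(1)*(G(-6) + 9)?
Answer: 36 + I*√3 ≈ 36.0 + 1.732*I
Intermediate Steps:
s(w) = 3/w
G(t) = 3 + √(3 + t)/3 (G(t) = √(3 + t)*(⅓) - 6*(-½) = √(3 + t)/3 + 3 = 3 + √(3 + t)/3)
s(1)*(G(-6) + 9) = (3/1)*((3 + √(3 - 6)/3) + 9) = (3*1)*((3 + √(-3)/3) + 9) = 3*((3 + (I*√3)/3) + 9) = 3*((3 + I*√3/3) + 9) = 3*(12 + I*√3/3) = 36 + I*√3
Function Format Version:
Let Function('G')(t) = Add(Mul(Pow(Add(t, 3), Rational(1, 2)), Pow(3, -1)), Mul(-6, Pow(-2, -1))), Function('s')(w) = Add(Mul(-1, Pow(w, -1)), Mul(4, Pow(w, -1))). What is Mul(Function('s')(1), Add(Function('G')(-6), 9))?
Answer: Add(36, Mul(I, Pow(3, Rational(1, 2)))) ≈ Add(36.000, Mul(1.7320, I))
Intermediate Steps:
Function('s')(w) = Mul(3, Pow(w, -1))
Function('G')(t) = Add(3, Mul(Rational(1, 3), Pow(Add(3, t), Rational(1, 2)))) (Function('G')(t) = Add(Mul(Pow(Add(3, t), Rational(1, 2)), Rational(1, 3)), Mul(-6, Rational(-1, 2))) = Add(Mul(Rational(1, 3), Pow(Add(3, t), Rational(1, 2))), 3) = Add(3, Mul(Rational(1, 3), Pow(Add(3, t), Rational(1, 2)))))
Mul(Function('s')(1), Add(Function('G')(-6), 9)) = Mul(Mul(3, Pow(1, -1)), Add(Add(3, Mul(Rational(1, 3), Pow(Add(3, -6), Rational(1, 2)))), 9)) = Mul(Mul(3, 1), Add(Add(3, Mul(Rational(1, 3), Pow(-3, Rational(1, 2)))), 9)) = Mul(3, Add(Add(3, Mul(Rational(1, 3), Mul(I, Pow(3, Rational(1, 2))))), 9)) = Mul(3, Add(Add(3, Mul(Rational(1, 3), I, Pow(3, Rational(1, 2)))), 9)) = Mul(3, Add(12, Mul(Rational(1, 3), I, Pow(3, Rational(1, 2))))) = Add(36, Mul(I, Pow(3, Rational(1, 2))))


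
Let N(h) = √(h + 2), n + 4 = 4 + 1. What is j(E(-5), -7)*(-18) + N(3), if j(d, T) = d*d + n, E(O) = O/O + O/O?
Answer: -90 + √5 ≈ -87.764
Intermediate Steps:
n = 1 (n = -4 + (4 + 1) = -4 + 5 = 1)
E(O) = 2 (E(O) = 1 + 1 = 2)
N(h) = √(2 + h)
j(d, T) = 1 + d² (j(d, T) = d*d + 1 = d² + 1 = 1 + d²)
j(E(-5), -7)*(-18) + N(3) = (1 + 2²)*(-18) + √(2 + 3) = (1 + 4)*(-18) + √5 = 5*(-18) + √5 = -90 + √5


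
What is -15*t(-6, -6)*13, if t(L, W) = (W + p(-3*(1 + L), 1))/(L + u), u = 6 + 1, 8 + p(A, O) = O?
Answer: 2535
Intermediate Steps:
p(A, O) = -8 + O
u = 7
t(L, W) = (-7 + W)/(7 + L) (t(L, W) = (W + (-8 + 1))/(L + 7) = (W - 7)/(7 + L) = (-7 + W)/(7 + L))
-15*t(-6, -6)*13 = -15*(-7 - 6)/(7 - 6)*13 = -15*(-13)/1*13 = -15*(-13)*13 = 195*13 = 2535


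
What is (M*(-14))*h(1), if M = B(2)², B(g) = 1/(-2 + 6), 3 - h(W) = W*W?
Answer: -7/4 ≈ -1.7500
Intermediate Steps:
h(W) = 3 - W² (h(W) = 3 - W*W = 3 - W²)
B(g) = ¼ (B(g) = 1/4 = ¼)
M = 1/16 (M = (¼)² = 1/16 ≈ 0.062500)
(M*(-14))*h(1) = ((1/16)*(-14))*(3 - 1*1²) = -7*(3 - 1*1)/8 = -7*(3 - 1)/8 = -7/8*2 = -7/4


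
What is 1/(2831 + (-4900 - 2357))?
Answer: -1/4426 ≈ -0.00022594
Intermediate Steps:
1/(2831 + (-4900 - 2357)) = 1/(2831 - 7257) = 1/(-4426) = -1/4426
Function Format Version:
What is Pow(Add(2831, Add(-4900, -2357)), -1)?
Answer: Rational(-1, 4426) ≈ -0.00022594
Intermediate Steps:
Pow(Add(2831, Add(-4900, -2357)), -1) = Pow(Add(2831, -7257), -1) = Pow(-4426, -1) = Rational(-1, 4426)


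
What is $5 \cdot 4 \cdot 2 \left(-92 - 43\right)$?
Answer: $-5400$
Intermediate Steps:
$5 \cdot 4 \cdot 2 \left(-92 - 43\right) = 20 \cdot 2 \left(-135\right) = 40 \left(-135\right) = -5400$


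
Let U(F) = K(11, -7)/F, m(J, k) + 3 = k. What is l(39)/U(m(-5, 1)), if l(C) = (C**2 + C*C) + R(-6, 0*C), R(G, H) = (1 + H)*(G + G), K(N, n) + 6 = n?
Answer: 6060/13 ≈ 466.15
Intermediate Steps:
K(N, n) = -6 + n
m(J, k) = -3 + k
R(G, H) = 2*G*(1 + H) (R(G, H) = (1 + H)*(2*G) = 2*G*(1 + H))
U(F) = -13/F (U(F) = (-6 - 7)/F = -13/F)
l(C) = -12 + 2*C**2 (l(C) = (C**2 + C*C) + 2*(-6)*(1 + 0*C) = (C**2 + C**2) + 2*(-6)*(1 + 0) = 2*C**2 + 2*(-6)*1 = 2*C**2 - 12 = -12 + 2*C**2)
l(39)/U(m(-5, 1)) = (-12 + 2*39**2)/((-13/(-3 + 1))) = (-12 + 2*1521)/((-13/(-2))) = (-12 + 3042)/((-13*(-1/2))) = 3030/(13/2) = 3030*(2/13) = 6060/13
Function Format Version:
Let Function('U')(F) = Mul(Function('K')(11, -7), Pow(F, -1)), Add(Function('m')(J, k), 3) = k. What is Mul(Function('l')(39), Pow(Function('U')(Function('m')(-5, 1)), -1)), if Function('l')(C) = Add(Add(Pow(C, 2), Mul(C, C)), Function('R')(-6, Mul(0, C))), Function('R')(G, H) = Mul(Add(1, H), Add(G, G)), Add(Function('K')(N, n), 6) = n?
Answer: Rational(6060, 13) ≈ 466.15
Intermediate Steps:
Function('K')(N, n) = Add(-6, n)
Function('m')(J, k) = Add(-3, k)
Function('R')(G, H) = Mul(2, G, Add(1, H)) (Function('R')(G, H) = Mul(Add(1, H), Mul(2, G)) = Mul(2, G, Add(1, H)))
Function('U')(F) = Mul(-13, Pow(F, -1)) (Function('U')(F) = Mul(Add(-6, -7), Pow(F, -1)) = Mul(-13, Pow(F, -1)))
Function('l')(C) = Add(-12, Mul(2, Pow(C, 2))) (Function('l')(C) = Add(Add(Pow(C, 2), Mul(C, C)), Mul(2, -6, Add(1, Mul(0, C)))) = Add(Add(Pow(C, 2), Pow(C, 2)), Mul(2, -6, Add(1, 0))) = Add(Mul(2, Pow(C, 2)), Mul(2, -6, 1)) = Add(Mul(2, Pow(C, 2)), -12) = Add(-12, Mul(2, Pow(C, 2))))
Mul(Function('l')(39), Pow(Function('U')(Function('m')(-5, 1)), -1)) = Mul(Add(-12, Mul(2, Pow(39, 2))), Pow(Mul(-13, Pow(Add(-3, 1), -1)), -1)) = Mul(Add(-12, Mul(2, 1521)), Pow(Mul(-13, Pow(-2, -1)), -1)) = Mul(Add(-12, 3042), Pow(Mul(-13, Rational(-1, 2)), -1)) = Mul(3030, Pow(Rational(13, 2), -1)) = Mul(3030, Rational(2, 13)) = Rational(6060, 13)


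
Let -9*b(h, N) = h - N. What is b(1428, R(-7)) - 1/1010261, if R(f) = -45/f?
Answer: -478719394/3030783 ≈ -157.95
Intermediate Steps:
b(h, N) = -h/9 + N/9 (b(h, N) = -(h - N)/9 = -h/9 + N/9)
b(1428, R(-7)) - 1/1010261 = (-⅑*1428 + (-45/(-7))/9) - 1/1010261 = (-476/3 + (-45*(-⅐))/9) - 1*1/1010261 = (-476/3 + (⅑)*(45/7)) - 1/1010261 = (-476/3 + 5/7) - 1/1010261 = -3317/21 - 1/1010261 = -478719394/3030783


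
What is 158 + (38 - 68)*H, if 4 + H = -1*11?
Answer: 608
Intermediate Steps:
H = -15 (H = -4 - 1*11 = -4 - 11 = -15)
158 + (38 - 68)*H = 158 + (38 - 68)*(-15) = 158 - 30*(-15) = 158 + 450 = 608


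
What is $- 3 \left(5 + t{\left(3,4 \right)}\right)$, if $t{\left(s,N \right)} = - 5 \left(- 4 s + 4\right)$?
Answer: $-135$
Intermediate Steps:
$t{\left(s,N \right)} = -20 + 20 s$ ($t{\left(s,N \right)} = - 5 \left(4 - 4 s\right) = -20 + 20 s$)
$- 3 \left(5 + t{\left(3,4 \right)}\right) = - 3 \left(5 + \left(-20 + 20 \cdot 3\right)\right) = - 3 \left(5 + \left(-20 + 60\right)\right) = - 3 \left(5 + 40\right) = \left(-3\right) 45 = -135$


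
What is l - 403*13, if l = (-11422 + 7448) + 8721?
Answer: -492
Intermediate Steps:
l = 4747 (l = -3974 + 8721 = 4747)
l - 403*13 = 4747 - 403*13 = 4747 - 5239 = -492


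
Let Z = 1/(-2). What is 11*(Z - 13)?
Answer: -297/2 ≈ -148.50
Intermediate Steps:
Z = -½ ≈ -0.50000
11*(Z - 13) = 11*(-½ - 13) = 11*(-27/2) = -297/2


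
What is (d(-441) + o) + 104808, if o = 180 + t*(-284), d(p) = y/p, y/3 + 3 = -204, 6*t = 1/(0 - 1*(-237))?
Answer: 3657719033/34839 ≈ 1.0499e+5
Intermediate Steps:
t = 1/1422 (t = 1/(6*(0 - 1*(-237))) = 1/(6*(0 + 237)) = (1/6)/237 = (1/6)*(1/237) = 1/1422 ≈ 0.00070324)
y = -621 (y = -9 + 3*(-204) = -9 - 612 = -621)
d(p) = -621/p
o = 127838/711 (o = 180 + (1/1422)*(-284) = 180 - 142/711 = 127838/711 ≈ 179.80)
(d(-441) + o) + 104808 = (-621/(-441) + 127838/711) + 104808 = (-621*(-1/441) + 127838/711) + 104808 = (69/49 + 127838/711) + 104808 = 6313121/34839 + 104808 = 3657719033/34839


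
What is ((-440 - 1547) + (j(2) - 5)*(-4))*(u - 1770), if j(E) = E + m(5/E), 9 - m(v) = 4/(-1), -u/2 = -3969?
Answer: -12502536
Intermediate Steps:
u = 7938 (u = -2*(-3969) = 7938)
m(v) = 13 (m(v) = 9 - 4/(-1) = 9 - 4*(-1) = 9 - 1*(-4) = 9 + 4 = 13)
j(E) = 13 + E (j(E) = E + 13 = 13 + E)
((-440 - 1547) + (j(2) - 5)*(-4))*(u - 1770) = ((-440 - 1547) + ((13 + 2) - 5)*(-4))*(7938 - 1770) = (-1987 + (15 - 5)*(-4))*6168 = (-1987 + 10*(-4))*6168 = (-1987 - 40)*6168 = -2027*6168 = -12502536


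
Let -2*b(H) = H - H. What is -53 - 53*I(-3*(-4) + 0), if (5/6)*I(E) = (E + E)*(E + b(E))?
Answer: -91849/5 ≈ -18370.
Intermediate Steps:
b(H) = 0 (b(H) = -(H - H)/2 = -½*0 = 0)
I(E) = 12*E²/5 (I(E) = 6*((E + E)*(E + 0))/5 = 6*((2*E)*E)/5 = 6*(2*E²)/5 = 12*E²/5)
-53 - 53*I(-3*(-4) + 0) = -53 - 636*(-3*(-4) + 0)²/5 = -53 - 636*(12 + 0)²/5 = -53 - 636*12²/5 = -53 - 636*144/5 = -53 - 53*1728/5 = -53 - 91584/5 = -91849/5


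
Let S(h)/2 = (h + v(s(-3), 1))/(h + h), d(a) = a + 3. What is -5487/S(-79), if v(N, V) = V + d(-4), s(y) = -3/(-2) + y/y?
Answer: -5487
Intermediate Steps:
s(y) = 5/2 (s(y) = -3*(-½) + 1 = 3/2 + 1 = 5/2)
d(a) = 3 + a
v(N, V) = -1 + V (v(N, V) = V + (3 - 4) = V - 1 = -1 + V)
S(h) = 1 (S(h) = 2*((h + (-1 + 1))/(h + h)) = 2*((h + 0)/((2*h))) = 2*(h*(1/(2*h))) = 2*(½) = 1)
-5487/S(-79) = -5487/1 = -5487*1 = -5487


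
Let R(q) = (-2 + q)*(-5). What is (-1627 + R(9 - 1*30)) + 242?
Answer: -1270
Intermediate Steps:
R(q) = 10 - 5*q
(-1627 + R(9 - 1*30)) + 242 = (-1627 + (10 - 5*(9 - 1*30))) + 242 = (-1627 + (10 - 5*(9 - 30))) + 242 = (-1627 + (10 - 5*(-21))) + 242 = (-1627 + (10 + 105)) + 242 = (-1627 + 115) + 242 = -1512 + 242 = -1270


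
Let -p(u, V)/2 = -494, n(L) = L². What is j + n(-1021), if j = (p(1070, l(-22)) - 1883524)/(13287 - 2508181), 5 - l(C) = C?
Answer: 1300390839395/1247447 ≈ 1.0424e+6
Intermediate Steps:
l(C) = 5 - C
p(u, V) = 988 (p(u, V) = -2*(-494) = 988)
j = 941268/1247447 (j = (988 - 1883524)/(13287 - 2508181) = -1882536/(-2494894) = -1882536*(-1/2494894) = 941268/1247447 ≈ 0.75456)
j + n(-1021) = 941268/1247447 + (-1021)² = 941268/1247447 + 1042441 = 1300390839395/1247447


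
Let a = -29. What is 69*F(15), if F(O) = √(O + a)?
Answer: 69*I*√14 ≈ 258.17*I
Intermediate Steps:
F(O) = √(-29 + O) (F(O) = √(O - 29) = √(-29 + O))
69*F(15) = 69*√(-29 + 15) = 69*√(-14) = 69*(I*√14) = 69*I*√14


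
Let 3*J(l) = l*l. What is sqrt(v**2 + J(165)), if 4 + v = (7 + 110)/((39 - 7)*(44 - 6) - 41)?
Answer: 14*sqrt(64031509)/1175 ≈ 95.343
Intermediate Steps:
J(l) = l**2/3 (J(l) = (l*l)/3 = l**2/3)
v = -4583/1175 (v = -4 + (7 + 110)/((39 - 7)*(44 - 6) - 41) = -4 + 117/(32*38 - 41) = -4 + 117/(1216 - 41) = -4 + 117/1175 = -4583/1175 ≈ -3.9004)
sqrt(v**2 + J(165)) = sqrt((-4583/1175)**2 + (1/3)*165**2) = sqrt(21003889/1380625 + (1/3)*27225) = sqrt(21003889/1380625 + 9075) = sqrt(12550175764/1380625) = 14*sqrt(64031509)/1175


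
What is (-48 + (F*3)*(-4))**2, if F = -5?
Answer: 144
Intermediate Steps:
(-48 + (F*3)*(-4))**2 = (-48 - 5*3*(-4))**2 = (-48 - 15*(-4))**2 = (-48 + 60)**2 = 12**2 = 144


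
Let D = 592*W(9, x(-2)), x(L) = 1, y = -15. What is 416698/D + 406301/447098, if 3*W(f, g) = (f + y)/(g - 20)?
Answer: 885068266515/132341008 ≈ 6687.8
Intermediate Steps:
W(f, g) = (-15 + f)/(3*(-20 + g)) (W(f, g) = ((f - 15)/(g - 20))/3 = ((-15 + f)/(-20 + g))/3 = (-15 + f)/(3*(-20 + g)))
D = 1184/19 (D = 592*((-15 + 9)/(3*(-20 + 1))) = 592*((⅓)*(-6)/(-19)) = 592*((⅓)*(-1/19)*(-6)) = 592*(2/19) = 1184/19 ≈ 62.316)
416698/D + 406301/447098 = 416698/(1184/19) + 406301/447098 = 416698*(19/1184) + 406301*(1/447098) = 3958631/592 + 406301/447098 = 885068266515/132341008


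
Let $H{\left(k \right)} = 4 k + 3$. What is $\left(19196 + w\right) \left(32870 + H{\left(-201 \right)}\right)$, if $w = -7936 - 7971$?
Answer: $105474941$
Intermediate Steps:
$w = -15907$ ($w = -7936 - 7971 = -15907$)
$H{\left(k \right)} = 3 + 4 k$
$\left(19196 + w\right) \left(32870 + H{\left(-201 \right)}\right) = \left(19196 - 15907\right) \left(32870 + \left(3 + 4 \left(-201\right)\right)\right) = 3289 \left(32870 + \left(3 - 804\right)\right) = 3289 \left(32870 - 801\right) = 3289 \cdot 32069 = 105474941$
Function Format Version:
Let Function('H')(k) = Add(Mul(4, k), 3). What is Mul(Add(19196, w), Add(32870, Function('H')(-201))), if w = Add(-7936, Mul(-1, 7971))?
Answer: 105474941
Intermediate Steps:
w = -15907 (w = Add(-7936, -7971) = -15907)
Function('H')(k) = Add(3, Mul(4, k))
Mul(Add(19196, w), Add(32870, Function('H')(-201))) = Mul(Add(19196, -15907), Add(32870, Add(3, Mul(4, -201)))) = Mul(3289, Add(32870, Add(3, -804))) = Mul(3289, Add(32870, -801)) = Mul(3289, 32069) = 105474941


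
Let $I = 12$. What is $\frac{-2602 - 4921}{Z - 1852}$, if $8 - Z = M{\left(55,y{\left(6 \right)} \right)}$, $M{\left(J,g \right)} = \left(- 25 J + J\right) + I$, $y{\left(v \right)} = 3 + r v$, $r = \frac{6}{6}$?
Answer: $\frac{7523}{536} \approx 14.035$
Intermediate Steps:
$r = 1$ ($r = 6 \cdot \frac{1}{6} = 1$)
$y{\left(v \right)} = 3 + v$ ($y{\left(v \right)} = 3 + 1 v = 3 + v$)
$M{\left(J,g \right)} = 12 - 24 J$ ($M{\left(J,g \right)} = \left(- 25 J + J\right) + 12 = - 24 J + 12 = 12 - 24 J$)
$Z = 1316$ ($Z = 8 - \left(12 - 1320\right) = 8 - -1308 = 8 + 1308 = 1316$)
$\frac{-2602 - 4921}{Z - 1852} = \frac{-2602 - 4921}{1316 - 1852} = - \frac{7523}{-536} = \left(-7523\right) \left(- \frac{1}{536}\right) = \frac{7523}{536}$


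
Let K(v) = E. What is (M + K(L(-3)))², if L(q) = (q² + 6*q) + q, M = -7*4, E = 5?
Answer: 529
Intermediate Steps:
M = -28
L(q) = q² + 7*q
K(v) = 5
(M + K(L(-3)))² = (-28 + 5)² = (-23)² = 529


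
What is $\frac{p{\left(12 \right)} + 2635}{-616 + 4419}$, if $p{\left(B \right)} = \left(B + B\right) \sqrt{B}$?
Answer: $\frac{2635}{3803} + \frac{48 \sqrt{3}}{3803} \approx 0.71474$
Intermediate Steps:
$p{\left(B \right)} = 2 B^{\frac{3}{2}}$ ($p{\left(B \right)} = 2 B \sqrt{B} = 2 B^{\frac{3}{2}}$)
$\frac{p{\left(12 \right)} + 2635}{-616 + 4419} = \frac{2 \cdot 12^{\frac{3}{2}} + 2635}{-616 + 4419} = \frac{2 \cdot 24 \sqrt{3} + 2635}{3803} = \left(48 \sqrt{3} + 2635\right) \frac{1}{3803} = \left(2635 + 48 \sqrt{3}\right) \frac{1}{3803} = \frac{2635}{3803} + \frac{48 \sqrt{3}}{3803}$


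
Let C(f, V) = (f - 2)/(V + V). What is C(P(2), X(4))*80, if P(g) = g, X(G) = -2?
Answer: 0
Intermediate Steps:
C(f, V) = (-2 + f)/(2*V) (C(f, V) = (-2 + f)/((2*V)) = (-2 + f)*(1/(2*V)) = (-2 + f)/(2*V))
C(P(2), X(4))*80 = ((1/2)*(-2 + 2)/(-2))*80 = ((1/2)*(-1/2)*0)*80 = 0*80 = 0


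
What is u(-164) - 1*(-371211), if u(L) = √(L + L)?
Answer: 371211 + 2*I*√82 ≈ 3.7121e+5 + 18.111*I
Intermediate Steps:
u(L) = √2*√L (u(L) = √(2*L) = √2*√L)
u(-164) - 1*(-371211) = √2*√(-164) - 1*(-371211) = √2*(2*I*√41) + 371211 = 2*I*√82 + 371211 = 371211 + 2*I*√82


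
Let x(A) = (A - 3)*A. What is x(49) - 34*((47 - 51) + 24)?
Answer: 1574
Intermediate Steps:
x(A) = A*(-3 + A) (x(A) = (-3 + A)*A = A*(-3 + A))
x(49) - 34*((47 - 51) + 24) = 49*(-3 + 49) - 34*((47 - 51) + 24) = 49*46 - 34*(-4 + 24) = 2254 - 34*20 = 2254 - 680 = 1574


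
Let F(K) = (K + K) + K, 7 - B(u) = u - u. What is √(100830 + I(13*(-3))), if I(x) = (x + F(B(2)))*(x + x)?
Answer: √102234 ≈ 319.74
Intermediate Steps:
B(u) = 7 (B(u) = 7 - (u - u) = 7 - 1*0 = 7 + 0 = 7)
F(K) = 3*K (F(K) = 2*K + K = 3*K)
I(x) = 2*x*(21 + x) (I(x) = (x + 3*7)*(x + x) = (x + 21)*(2*x) = (21 + x)*(2*x) = 2*x*(21 + x))
√(100830 + I(13*(-3))) = √(100830 + 2*(13*(-3))*(21 + 13*(-3))) = √(100830 + 2*(-39)*(21 - 39)) = √(100830 + 2*(-39)*(-18)) = √(100830 + 1404) = √102234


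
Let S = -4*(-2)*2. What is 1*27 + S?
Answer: 43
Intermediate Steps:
S = 16 (S = 8*2 = 16)
1*27 + S = 1*27 + 16 = 27 + 16 = 43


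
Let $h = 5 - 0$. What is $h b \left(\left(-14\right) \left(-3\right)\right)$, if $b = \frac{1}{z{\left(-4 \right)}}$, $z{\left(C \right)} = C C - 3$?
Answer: $\frac{210}{13} \approx 16.154$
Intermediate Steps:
$h = 5$ ($h = 5 + 0 = 5$)
$z{\left(C \right)} = -3 + C^{2}$ ($z{\left(C \right)} = C^{2} - 3 = -3 + C^{2}$)
$b = \frac{1}{13}$ ($b = \frac{1}{-3 + \left(-4\right)^{2}} = \frac{1}{-3 + 16} = \frac{1}{13} \approx 0.076923$)
$h b \left(\left(-14\right) \left(-3\right)\right) = 5 \cdot \frac{1}{13} \left(\left(-14\right) \left(-3\right)\right) = \frac{5}{13} \cdot 42 = \frac{210}{13}$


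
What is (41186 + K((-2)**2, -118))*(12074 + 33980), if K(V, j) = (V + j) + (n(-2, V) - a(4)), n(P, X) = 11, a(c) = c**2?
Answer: 1891299618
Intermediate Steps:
K(V, j) = -5 + V + j (K(V, j) = (V + j) + (11 - 1*4**2) = (V + j) + (11 - 1*16) = (V + j) + (11 - 16) = (V + j) - 5 = -5 + V + j)
(41186 + K((-2)**2, -118))*(12074 + 33980) = (41186 + (-5 + (-2)**2 - 118))*(12074 + 33980) = (41186 + (-5 + 4 - 118))*46054 = (41186 - 119)*46054 = 41067*46054 = 1891299618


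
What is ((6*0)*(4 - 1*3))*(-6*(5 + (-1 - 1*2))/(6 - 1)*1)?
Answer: 0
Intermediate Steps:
((6*0)*(4 - 1*3))*(-6*(5 + (-1 - 1*2))/(6 - 1)*1) = (0*(4 - 3))*(-6*(5 + (-1 - 2))/5*1) = (0*1)*(-6*(5 - 3)/5*1) = 0*(-12/5*1) = 0*(-12/5) = 0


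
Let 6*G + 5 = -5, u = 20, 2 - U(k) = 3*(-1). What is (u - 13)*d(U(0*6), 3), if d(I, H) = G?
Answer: -35/3 ≈ -11.667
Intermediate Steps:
U(k) = 5 (U(k) = 2 - 3*(-1) = 2 - 1*(-3) = 2 + 3 = 5)
G = -5/3 (G = -⅚ + (⅙)*(-5) = -⅚ - ⅚ = -5/3 ≈ -1.6667)
d(I, H) = -5/3
(u - 13)*d(U(0*6), 3) = (20 - 13)*(-5/3) = 7*(-5/3) = -35/3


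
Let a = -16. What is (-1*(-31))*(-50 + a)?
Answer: -2046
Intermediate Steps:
(-1*(-31))*(-50 + a) = (-1*(-31))*(-50 - 16) = 31*(-66) = -2046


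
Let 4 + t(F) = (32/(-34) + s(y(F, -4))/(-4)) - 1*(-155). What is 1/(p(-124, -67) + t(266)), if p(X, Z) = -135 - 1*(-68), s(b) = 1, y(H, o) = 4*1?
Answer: 68/5631 ≈ 0.012076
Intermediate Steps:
y(H, o) = 4
p(X, Z) = -67 (p(X, Z) = -135 + 68 = -67)
t(F) = 10187/68 (t(F) = -4 + ((32/(-34) + 1/(-4)) - 1*(-155)) = -4 + ((32*(-1/34) + 1*(-¼)) + 155) = -4 + ((-16/17 - ¼) + 155) = -4 + (-81/68 + 155) = -4 + 10459/68 = 10187/68)
1/(p(-124, -67) + t(266)) = 1/(-67 + 10187/68) = 1/(5631/68) = 68/5631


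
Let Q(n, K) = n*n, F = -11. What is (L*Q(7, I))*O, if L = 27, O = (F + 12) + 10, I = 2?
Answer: 14553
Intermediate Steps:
O = 11 (O = (-11 + 12) + 10 = 1 + 10 = 11)
Q(n, K) = n²
(L*Q(7, I))*O = (27*7²)*11 = (27*49)*11 = 1323*11 = 14553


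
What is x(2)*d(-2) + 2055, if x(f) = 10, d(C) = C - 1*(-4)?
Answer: 2075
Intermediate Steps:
d(C) = 4 + C (d(C) = C + 4 = 4 + C)
x(2)*d(-2) + 2055 = 10*(4 - 2) + 2055 = 10*2 + 2055 = 20 + 2055 = 2075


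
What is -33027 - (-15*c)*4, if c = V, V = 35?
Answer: -30927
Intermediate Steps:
c = 35
-33027 - (-15*c)*4 = -33027 - (-15*35)*4 = -33027 - (-525)*4 = -33027 - 1*(-2100) = -33027 + 2100 = -30927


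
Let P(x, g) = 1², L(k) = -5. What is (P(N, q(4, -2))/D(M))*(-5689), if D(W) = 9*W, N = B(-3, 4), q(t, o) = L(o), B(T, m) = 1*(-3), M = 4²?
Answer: -5689/144 ≈ -39.507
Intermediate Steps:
M = 16
B(T, m) = -3
q(t, o) = -5
N = -3
P(x, g) = 1
(P(N, q(4, -2))/D(M))*(-5689) = (1/(9*16))*(-5689) = (1/144)*(-5689) = -5689/144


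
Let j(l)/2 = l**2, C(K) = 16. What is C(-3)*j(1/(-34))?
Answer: 8/289 ≈ 0.027682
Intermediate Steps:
j(l) = 2*l**2
C(-3)*j(1/(-34)) = 16*(2*(1/(-34))**2) = 16*(2*(-1/34)**2) = 16*(2*(1/1156)) = 16*(1/578) = 8/289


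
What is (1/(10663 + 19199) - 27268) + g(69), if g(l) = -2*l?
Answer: -818397971/29862 ≈ -27406.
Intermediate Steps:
(1/(10663 + 19199) - 27268) + g(69) = (1/(10663 + 19199) - 27268) - 2*69 = (1/29862 - 27268) - 138 = -814277015/29862 - 138 = -818397971/29862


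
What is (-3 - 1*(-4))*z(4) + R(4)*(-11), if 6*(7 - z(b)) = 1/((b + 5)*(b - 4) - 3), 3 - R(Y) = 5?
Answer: 523/18 ≈ 29.056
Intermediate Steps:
R(Y) = -2 (R(Y) = 3 - 1*5 = 3 - 5 = -2)
z(b) = 7 - 1/(6*(-3 + (-4 + b)*(5 + b))) (z(b) = 7 - 1/(6*((b + 5)*(b - 4) - 3)) = 7 - 1/(6*((5 + b)*(-4 + b) - 3)) = 7 - 1/(6*((-4 + b)*(5 + b) - 3)) = 7 - 1/(6*(-3 + (-4 + b)*(5 + b))))
(-3 - 1*(-4))*z(4) + R(4)*(-11) = (-3 - 1*(-4))*((-967/6 + 7*4 + 7*4²)/(-23 + 4 + 4²)) - 2*(-11) = (-3 + 4)*((-967/6 + 28 + 7*16)/(-23 + 4 + 16)) + 22 = 1*((-967/6 + 28 + 112)/(-3)) + 22 = 1*(-⅓*(-127/6)) + 22 = 1*(127/18) + 22 = 127/18 + 22 = 523/18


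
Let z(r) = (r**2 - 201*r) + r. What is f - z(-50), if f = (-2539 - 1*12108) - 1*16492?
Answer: -43639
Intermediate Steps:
f = -31139 (f = (-2539 - 12108) - 16492 = -14647 - 16492 = -31139)
z(r) = r**2 - 200*r
f - z(-50) = -31139 - (-50)*(-200 - 50) = -31139 - (-50)*(-250) = -31139 - 1*12500 = -31139 - 12500 = -43639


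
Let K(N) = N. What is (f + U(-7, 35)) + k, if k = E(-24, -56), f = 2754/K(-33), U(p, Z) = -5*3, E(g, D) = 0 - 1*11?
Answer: -1204/11 ≈ -109.45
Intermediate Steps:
E(g, D) = -11 (E(g, D) = 0 - 11 = -11)
U(p, Z) = -15
f = -918/11 (f = 2754/(-33) = 2754*(-1/33) = -918/11 ≈ -83.455)
k = -11
(f + U(-7, 35)) + k = (-918/11 - 15) - 11 = -1083/11 - 11 = -1204/11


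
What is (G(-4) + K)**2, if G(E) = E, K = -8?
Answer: 144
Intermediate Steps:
(G(-4) + K)**2 = (-4 - 8)**2 = (-12)**2 = 144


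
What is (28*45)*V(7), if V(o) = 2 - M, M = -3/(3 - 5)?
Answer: 630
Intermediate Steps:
M = 3/2 (M = -3/(-2) = -3*(-1/2) = 3/2 ≈ 1.5000)
V(o) = 1/2 (V(o) = 2 - 1*3/2 = 2 - 3/2 = 1/2)
(28*45)*V(7) = (28*45)*(1/2) = 1260*(1/2) = 630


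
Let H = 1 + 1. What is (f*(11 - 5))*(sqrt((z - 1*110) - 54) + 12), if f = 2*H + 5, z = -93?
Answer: 648 + 54*I*sqrt(257) ≈ 648.0 + 865.69*I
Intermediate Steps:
H = 2
f = 9 (f = 2*2 + 5 = 4 + 5 = 9)
(f*(11 - 5))*(sqrt((z - 1*110) - 54) + 12) = (9*(11 - 5))*(sqrt((-93 - 1*110) - 54) + 12) = (9*6)*(sqrt((-93 - 110) - 54) + 12) = 54*(sqrt(-203 - 54) + 12) = 54*(sqrt(-257) + 12) = 54*(I*sqrt(257) + 12) = 54*(12 + I*sqrt(257)) = 648 + 54*I*sqrt(257)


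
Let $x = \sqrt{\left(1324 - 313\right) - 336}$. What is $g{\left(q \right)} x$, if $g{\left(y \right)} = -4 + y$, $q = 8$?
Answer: $60 \sqrt{3} \approx 103.92$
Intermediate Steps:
$x = 15 \sqrt{3}$ ($x = \sqrt{\left(1324 - 313\right) - 336} = \sqrt{1011 - 336} = \sqrt{675} = 15 \sqrt{3} \approx 25.981$)
$g{\left(q \right)} x = \left(-4 + 8\right) 15 \sqrt{3} = 4 \cdot 15 \sqrt{3} = 60 \sqrt{3}$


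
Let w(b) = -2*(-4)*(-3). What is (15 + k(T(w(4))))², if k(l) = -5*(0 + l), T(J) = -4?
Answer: 1225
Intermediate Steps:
w(b) = -24 (w(b) = 8*(-3) = -24)
k(l) = -5*l
(15 + k(T(w(4))))² = (15 - 5*(-4))² = (15 + 20)² = 35² = 1225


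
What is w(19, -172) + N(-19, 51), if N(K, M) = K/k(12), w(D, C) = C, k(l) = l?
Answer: -2083/12 ≈ -173.58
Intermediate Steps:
N(K, M) = K/12
w(19, -172) + N(-19, 51) = -172 + (1/12)*(-19) = -172 - 19/12 = -2083/12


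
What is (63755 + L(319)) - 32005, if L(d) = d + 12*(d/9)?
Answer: 97483/3 ≈ 32494.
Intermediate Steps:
L(d) = 7*d/3 (L(d) = d + 12*(d*(⅑)) = d + 12*(d/9) = d + 4*d/3 = 7*d/3)
(63755 + L(319)) - 32005 = (63755 + (7/3)*319) - 32005 = (63755 + 2233/3) - 32005 = 193498/3 - 32005 = 97483/3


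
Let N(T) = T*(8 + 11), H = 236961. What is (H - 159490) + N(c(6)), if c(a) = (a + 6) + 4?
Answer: 77775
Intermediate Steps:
c(a) = 10 + a (c(a) = (6 + a) + 4 = 10 + a)
N(T) = 19*T (N(T) = T*19 = 19*T)
(H - 159490) + N(c(6)) = (236961 - 159490) + 19*(10 + 6) = 77471 + 19*16 = 77471 + 304 = 77775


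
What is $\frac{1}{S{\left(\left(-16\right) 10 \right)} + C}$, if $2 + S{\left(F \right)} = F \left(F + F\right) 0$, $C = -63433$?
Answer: $- \frac{1}{63435} \approx -1.5764 \cdot 10^{-5}$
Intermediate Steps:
$S{\left(F \right)} = -2$ ($S{\left(F \right)} = -2 + F \left(F + F\right) 0 = -2 + F 2 F 0 = -2 + 2 F^{2} \cdot 0 = -2 + 0 = -2$)
$\frac{1}{S{\left(\left(-16\right) 10 \right)} + C} = \frac{1}{-2 - 63433} = \frac{1}{-63435} = - \frac{1}{63435}$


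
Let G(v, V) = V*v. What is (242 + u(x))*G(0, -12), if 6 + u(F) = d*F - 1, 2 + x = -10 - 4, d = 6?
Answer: 0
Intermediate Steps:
x = -16 (x = -2 + (-10 - 4) = -2 - 14 = -16)
u(F) = -7 + 6*F (u(F) = -6 + (6*F - 1) = -6 + (-1 + 6*F) = -7 + 6*F)
(242 + u(x))*G(0, -12) = (242 + (-7 + 6*(-16)))*(-12*0) = (242 + (-7 - 96))*0 = (242 - 103)*0 = 139*0 = 0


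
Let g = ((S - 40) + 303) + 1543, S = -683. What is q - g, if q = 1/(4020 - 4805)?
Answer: -881556/785 ≈ -1123.0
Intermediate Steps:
q = -1/785 (q = 1/(-785) = -1/785 ≈ -0.0012739)
g = 1123 (g = ((-683 - 40) + 303) + 1543 = (-723 + 303) + 1543 = -420 + 1543 = 1123)
q - g = -1/785 - 1*1123 = -1/785 - 1123 = -881556/785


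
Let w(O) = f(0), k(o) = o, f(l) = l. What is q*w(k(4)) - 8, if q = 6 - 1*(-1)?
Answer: -8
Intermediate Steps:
w(O) = 0
q = 7 (q = 6 + 1 = 7)
q*w(k(4)) - 8 = 7*0 - 8 = 0 - 8 = -8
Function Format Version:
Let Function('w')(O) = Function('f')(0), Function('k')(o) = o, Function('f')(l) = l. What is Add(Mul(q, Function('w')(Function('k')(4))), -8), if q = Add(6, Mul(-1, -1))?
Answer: -8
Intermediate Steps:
Function('w')(O) = 0
q = 7 (q = Add(6, 1) = 7)
Add(Mul(q, Function('w')(Function('k')(4))), -8) = Add(Mul(7, 0), -8) = Add(0, -8) = -8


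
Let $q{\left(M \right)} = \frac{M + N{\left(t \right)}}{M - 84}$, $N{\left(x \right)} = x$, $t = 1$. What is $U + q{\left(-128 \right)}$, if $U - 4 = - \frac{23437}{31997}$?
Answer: $\frac{26228431}{6783364} \approx 3.8666$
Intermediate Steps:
$U = \frac{104551}{31997}$ ($U = 4 - \frac{23437}{31997} = \frac{104551}{31997} \approx 3.2675$)
$q{\left(M \right)} = \frac{1 + M}{-84 + M}$ ($q{\left(M \right)} = \frac{M + 1}{M - 84} = \frac{1 + M}{-84 + M}$)
$U + q{\left(-128 \right)} = \frac{104551}{31997} + \frac{1 - 128}{-84 - 128} = \frac{104551}{31997} + \frac{1}{-212} \left(-127\right) = \frac{104551}{31997} - - \frac{127}{212} = \frac{104551}{31997} + \frac{127}{212} = \frac{26228431}{6783364}$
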